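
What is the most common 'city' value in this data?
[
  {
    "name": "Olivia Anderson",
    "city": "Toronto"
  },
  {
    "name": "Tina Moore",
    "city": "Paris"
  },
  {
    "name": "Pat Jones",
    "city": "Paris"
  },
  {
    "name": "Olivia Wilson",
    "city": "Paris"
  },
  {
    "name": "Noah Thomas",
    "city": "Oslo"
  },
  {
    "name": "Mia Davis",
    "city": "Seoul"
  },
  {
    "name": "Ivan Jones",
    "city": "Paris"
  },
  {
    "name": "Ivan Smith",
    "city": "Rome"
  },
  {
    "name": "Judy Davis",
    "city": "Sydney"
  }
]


Counting 'city' values across 9 records:

  Paris: 4 ####
  Toronto: 1 #
  Oslo: 1 #
  Seoul: 1 #
  Rome: 1 #
  Sydney: 1 #

Most common: Paris (4 times)

Paris (4 times)


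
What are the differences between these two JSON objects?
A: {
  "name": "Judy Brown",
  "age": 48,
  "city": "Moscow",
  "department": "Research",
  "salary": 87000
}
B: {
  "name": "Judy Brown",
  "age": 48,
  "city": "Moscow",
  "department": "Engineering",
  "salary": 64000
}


Comparing each field (in key order):
  name: same
  age: same
  city: same
  department: DIFFERENT
  salary: DIFFERENT
Differences:
  department: Research -> Engineering
  salary: 87000 -> 64000

2 field(s) changed

2 changes: department, salary


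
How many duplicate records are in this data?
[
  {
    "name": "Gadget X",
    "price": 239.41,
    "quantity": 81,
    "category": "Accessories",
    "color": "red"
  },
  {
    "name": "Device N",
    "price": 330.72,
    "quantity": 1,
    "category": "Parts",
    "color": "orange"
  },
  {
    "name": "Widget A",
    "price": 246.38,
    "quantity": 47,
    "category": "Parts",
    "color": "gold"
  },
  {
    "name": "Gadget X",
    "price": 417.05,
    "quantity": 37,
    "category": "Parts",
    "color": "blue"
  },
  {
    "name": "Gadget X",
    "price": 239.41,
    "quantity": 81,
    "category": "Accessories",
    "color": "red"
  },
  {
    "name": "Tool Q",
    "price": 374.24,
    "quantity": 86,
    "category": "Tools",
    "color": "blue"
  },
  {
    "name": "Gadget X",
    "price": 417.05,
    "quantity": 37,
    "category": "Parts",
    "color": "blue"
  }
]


Checking 7 records for duplicates:

  Row 1: Gadget X ($239.41, qty 81)
  Row 2: Device N ($330.72, qty 1)
  Row 3: Widget A ($246.38, qty 47)
  Row 4: Gadget X ($417.05, qty 37)
  Row 5: Gadget X ($239.41, qty 81) <-- DUPLICATE
  Row 6: Tool Q ($374.24, qty 86)
  Row 7: Gadget X ($417.05, qty 37) <-- DUPLICATE

Duplicates found: 2
Unique records: 5

2 duplicates, 5 unique


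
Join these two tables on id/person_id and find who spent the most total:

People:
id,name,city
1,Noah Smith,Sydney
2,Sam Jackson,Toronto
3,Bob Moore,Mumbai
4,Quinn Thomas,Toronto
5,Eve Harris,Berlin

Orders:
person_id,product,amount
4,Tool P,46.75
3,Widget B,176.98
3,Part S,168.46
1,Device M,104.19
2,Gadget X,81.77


Join on: people.id = orders.person_id

Joined rows:
  Quinn Thomas (Toronto) bought Tool P for $46.75
  Bob Moore (Mumbai) bought Widget B for $176.98
  Bob Moore (Mumbai) bought Part S for $168.46
  Noah Smith (Sydney) bought Device M for $104.19
  Sam Jackson (Toronto) bought Gadget X for $81.77

Total per person:
  Bob Moore: $345.44
  Noah Smith: $104.19
  Sam Jackson: $81.77
  Quinn Thomas: $46.75

Top spender: Bob Moore ($345.44)

Bob Moore ($345.44)


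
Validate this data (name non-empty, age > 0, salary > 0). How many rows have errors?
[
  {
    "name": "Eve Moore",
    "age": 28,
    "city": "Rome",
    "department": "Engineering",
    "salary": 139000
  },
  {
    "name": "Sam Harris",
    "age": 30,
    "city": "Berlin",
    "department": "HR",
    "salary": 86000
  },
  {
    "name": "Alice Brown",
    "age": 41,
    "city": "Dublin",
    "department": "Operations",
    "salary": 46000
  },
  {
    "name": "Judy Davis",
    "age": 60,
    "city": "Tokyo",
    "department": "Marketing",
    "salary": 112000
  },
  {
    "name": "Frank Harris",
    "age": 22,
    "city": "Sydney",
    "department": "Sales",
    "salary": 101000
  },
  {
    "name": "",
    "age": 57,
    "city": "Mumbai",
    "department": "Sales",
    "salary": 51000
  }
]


Validating 6 records:
Rules: name non-empty, age > 0, salary > 0

  Row 1 (Eve Moore): OK
  Row 2 (Sam Harris): OK
  Row 3 (Alice Brown): OK
  Row 4 (Judy Davis): OK
  Row 5 (Frank Harris): OK
  Row 6 (???): empty name

Total errors: 1

1 errors


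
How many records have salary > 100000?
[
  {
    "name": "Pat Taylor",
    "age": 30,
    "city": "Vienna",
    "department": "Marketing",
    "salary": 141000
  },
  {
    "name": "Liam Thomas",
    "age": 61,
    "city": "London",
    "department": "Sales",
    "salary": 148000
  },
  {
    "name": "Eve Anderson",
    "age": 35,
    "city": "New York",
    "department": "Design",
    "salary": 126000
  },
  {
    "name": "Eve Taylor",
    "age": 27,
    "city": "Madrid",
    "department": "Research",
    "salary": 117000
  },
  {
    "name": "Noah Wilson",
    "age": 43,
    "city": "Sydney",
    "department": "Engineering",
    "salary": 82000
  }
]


Data: 5 records
Condition: salary > 100000

Checking each record:
  Pat Taylor: 141000 MATCH
  Liam Thomas: 148000 MATCH
  Eve Anderson: 126000 MATCH
  Eve Taylor: 117000 MATCH
  Noah Wilson: 82000

Count: 4

4


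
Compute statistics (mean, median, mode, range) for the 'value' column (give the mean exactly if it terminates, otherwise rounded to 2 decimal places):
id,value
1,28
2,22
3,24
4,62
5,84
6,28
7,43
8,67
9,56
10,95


Data: [28, 22, 24, 62, 84, 28, 43, 67, 56, 95]
Count: 10
Sum: 509
Mean: 509/10 = 50.9
Sorted: [22, 24, 28, 28, 43, 56, 62, 67, 84, 95]
Median: 49.5
Mode: 28 (2 times)
Range: 95 - 22 = 73
Min: 22, Max: 95

mean=50.9, median=49.5, mode=28, range=73


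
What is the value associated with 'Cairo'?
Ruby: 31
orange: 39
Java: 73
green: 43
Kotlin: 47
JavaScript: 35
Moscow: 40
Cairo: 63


Looking up key 'Cairo'
Value: 63

63


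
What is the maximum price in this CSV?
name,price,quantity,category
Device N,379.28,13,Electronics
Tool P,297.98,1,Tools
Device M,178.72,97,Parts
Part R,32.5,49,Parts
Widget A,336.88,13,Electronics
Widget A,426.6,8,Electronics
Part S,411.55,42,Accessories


Computing maximum price:
Values: [379.28, 297.98, 178.72, 32.5, 336.88, 426.6, 411.55]
Max = 426.6

426.6


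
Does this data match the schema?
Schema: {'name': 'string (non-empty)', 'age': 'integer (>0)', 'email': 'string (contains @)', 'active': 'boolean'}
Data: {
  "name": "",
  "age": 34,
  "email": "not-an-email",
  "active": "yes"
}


Validating each field against schema:
  name: FAIL ("" is an empty string)
  age: OK (positive integer)
  email: FAIL ("not-an-email" does not contain @)
  active: FAIL ("yes" is not a boolean)

Result: INVALID (3 errors: name, email, active)

INVALID (3 errors: name, email, active)


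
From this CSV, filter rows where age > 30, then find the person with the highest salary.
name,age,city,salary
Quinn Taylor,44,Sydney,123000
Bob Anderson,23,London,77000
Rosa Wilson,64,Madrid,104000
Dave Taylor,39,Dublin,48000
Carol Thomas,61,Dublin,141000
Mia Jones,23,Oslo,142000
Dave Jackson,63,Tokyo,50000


Filter: age > 30
Sort by: salary (descending)

Filtered records (5):
  Carol Thomas, age 61, salary $141000
  Quinn Taylor, age 44, salary $123000
  Rosa Wilson, age 64, salary $104000
  Dave Jackson, age 63, salary $50000
  Dave Taylor, age 39, salary $48000

Highest salary: Carol Thomas ($141000)

Carol Thomas


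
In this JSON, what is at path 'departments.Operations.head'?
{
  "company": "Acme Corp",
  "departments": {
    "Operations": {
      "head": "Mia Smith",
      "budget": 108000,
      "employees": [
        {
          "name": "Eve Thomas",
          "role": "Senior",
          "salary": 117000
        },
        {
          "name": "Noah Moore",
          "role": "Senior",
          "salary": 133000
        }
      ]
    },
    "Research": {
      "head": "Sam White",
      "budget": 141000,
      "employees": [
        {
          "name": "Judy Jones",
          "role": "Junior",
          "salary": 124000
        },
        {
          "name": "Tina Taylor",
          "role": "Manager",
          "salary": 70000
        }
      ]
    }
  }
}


Path: departments.Operations.head

Navigate:
  -> departments
  -> Operations
  -> head = 'Mia Smith'

Mia Smith


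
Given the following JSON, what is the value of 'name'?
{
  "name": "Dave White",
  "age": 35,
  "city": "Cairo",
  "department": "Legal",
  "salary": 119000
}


Looking up field 'name'
Value: Dave White

Dave White


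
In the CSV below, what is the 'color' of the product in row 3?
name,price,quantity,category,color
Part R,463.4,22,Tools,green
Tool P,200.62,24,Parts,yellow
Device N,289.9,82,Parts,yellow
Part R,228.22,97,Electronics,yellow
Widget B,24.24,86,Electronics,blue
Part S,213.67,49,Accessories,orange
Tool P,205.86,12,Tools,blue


Query: Row 3 ('Device N'), column 'color'
Value: yellow

yellow


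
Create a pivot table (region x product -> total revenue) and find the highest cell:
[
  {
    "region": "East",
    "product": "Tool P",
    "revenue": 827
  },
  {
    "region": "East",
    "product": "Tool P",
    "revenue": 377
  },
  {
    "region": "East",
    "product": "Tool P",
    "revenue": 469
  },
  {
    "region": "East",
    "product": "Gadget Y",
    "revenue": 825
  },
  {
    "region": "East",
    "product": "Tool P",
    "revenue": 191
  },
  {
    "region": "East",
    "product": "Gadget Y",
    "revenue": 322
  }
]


Pivot: region (rows) x product (columns) -> total revenue

     Gadget Y      Tool P      
East          1147          1864  

Highest: East / Tool P = $1864

East / Tool P = $1864


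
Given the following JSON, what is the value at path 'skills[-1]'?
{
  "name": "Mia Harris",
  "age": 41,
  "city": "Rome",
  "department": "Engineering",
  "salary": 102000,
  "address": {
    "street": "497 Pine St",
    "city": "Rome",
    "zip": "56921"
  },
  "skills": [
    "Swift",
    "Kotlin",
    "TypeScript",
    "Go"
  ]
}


Query: skills[-1]
Path: skills -> last element
Value: Go

Go


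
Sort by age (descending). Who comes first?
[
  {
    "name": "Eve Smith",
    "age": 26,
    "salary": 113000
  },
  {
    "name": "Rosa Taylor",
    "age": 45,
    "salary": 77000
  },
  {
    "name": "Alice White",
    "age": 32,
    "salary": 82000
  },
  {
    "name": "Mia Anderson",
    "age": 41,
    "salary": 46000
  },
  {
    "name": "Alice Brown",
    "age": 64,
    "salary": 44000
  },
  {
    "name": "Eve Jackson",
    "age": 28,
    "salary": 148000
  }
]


Sort by: age (descending)

Sorted order:
  1. Alice Brown (age = 64)
  2. Rosa Taylor (age = 45)
  3. Mia Anderson (age = 41)
  4. Alice White (age = 32)
  5. Eve Jackson (age = 28)
  6. Eve Smith (age = 26)

First: Alice Brown

Alice Brown


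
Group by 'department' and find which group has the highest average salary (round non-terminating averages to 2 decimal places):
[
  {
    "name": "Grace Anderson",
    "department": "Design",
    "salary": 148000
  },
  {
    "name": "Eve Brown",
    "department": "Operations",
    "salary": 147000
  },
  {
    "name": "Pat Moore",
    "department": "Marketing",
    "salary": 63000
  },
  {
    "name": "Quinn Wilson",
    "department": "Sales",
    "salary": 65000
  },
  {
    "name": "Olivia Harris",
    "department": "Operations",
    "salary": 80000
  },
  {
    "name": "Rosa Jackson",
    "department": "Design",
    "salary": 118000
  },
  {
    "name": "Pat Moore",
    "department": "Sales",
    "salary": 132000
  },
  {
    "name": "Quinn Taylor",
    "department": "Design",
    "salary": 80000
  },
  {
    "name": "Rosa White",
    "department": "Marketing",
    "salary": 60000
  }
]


Group by: department

Groups:
  Design: 3 people, avg salary = 346000/3 ≈ $115333.33
  Marketing: 2 people, avg salary = 123000/2 = $61500
  Operations: 2 people, avg salary = 227000/2 = $113500
  Sales: 2 people, avg salary = 197000/2 = $98500

Highest average salary: Design (≈$115333.33)

Design (≈$115333.33)


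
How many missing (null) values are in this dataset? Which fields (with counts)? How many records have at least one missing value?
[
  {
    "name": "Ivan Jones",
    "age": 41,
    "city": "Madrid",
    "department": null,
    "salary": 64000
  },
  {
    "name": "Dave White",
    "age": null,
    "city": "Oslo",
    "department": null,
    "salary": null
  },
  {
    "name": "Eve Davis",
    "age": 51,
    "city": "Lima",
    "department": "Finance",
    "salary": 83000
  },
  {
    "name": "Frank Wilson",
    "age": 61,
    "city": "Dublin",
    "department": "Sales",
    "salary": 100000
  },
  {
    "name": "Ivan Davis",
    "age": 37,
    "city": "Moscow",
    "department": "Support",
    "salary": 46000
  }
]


Checking for missing (null) values in 5 records:

  Ivan Jones: department
  Dave White: age, department, salary
  Eve Davis: complete
  Frank Wilson: complete
  Ivan Davis: complete

Per field:
  name: 0 missing
  age: 1 missing
  city: 0 missing
  department: 2 missing
  salary: 1 missing

Total missing values: 4
Records with any missing: 2

4 missing values (age: 1, department: 2, salary: 1); 2 incomplete records


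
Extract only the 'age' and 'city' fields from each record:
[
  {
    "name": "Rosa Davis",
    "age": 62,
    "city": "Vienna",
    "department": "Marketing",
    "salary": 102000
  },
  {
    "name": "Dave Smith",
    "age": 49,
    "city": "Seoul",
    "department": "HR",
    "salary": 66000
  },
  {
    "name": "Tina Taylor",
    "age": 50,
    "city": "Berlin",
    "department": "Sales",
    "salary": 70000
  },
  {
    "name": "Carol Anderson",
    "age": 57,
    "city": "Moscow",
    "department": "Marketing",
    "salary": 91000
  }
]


Original: 4 records with fields: name, age, city, department, salary
Keep: ['age', 'city']
Drop: ['name', 'department', 'salary']
Result: 4 records, 2 fields each

[
  {
    "age": 62,
    "city": "Vienna"
  },
  {
    "age": 49,
    "city": "Seoul"
  },
  {
    "age": 50,
    "city": "Berlin"
  },
  {
    "age": 57,
    "city": "Moscow"
  }
]


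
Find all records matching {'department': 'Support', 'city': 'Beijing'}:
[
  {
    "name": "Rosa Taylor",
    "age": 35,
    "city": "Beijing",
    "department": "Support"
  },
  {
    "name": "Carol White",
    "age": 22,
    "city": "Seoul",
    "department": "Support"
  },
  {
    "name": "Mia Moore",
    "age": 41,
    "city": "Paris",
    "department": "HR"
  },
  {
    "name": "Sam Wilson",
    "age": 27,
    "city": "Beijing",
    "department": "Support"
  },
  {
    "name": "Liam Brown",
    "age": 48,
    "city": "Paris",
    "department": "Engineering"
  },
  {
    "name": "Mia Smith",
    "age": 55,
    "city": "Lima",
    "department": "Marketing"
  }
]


Search criteria: {'department': 'Support', 'city': 'Beijing'}

Checking 6 records:
  Rosa Taylor: {department: Support, city: Beijing} <-- MATCH
  Carol White: {department: Support, city: Seoul}
  Mia Moore: {department: HR, city: Paris}
  Sam Wilson: {department: Support, city: Beijing} <-- MATCH
  Liam Brown: {department: Engineering, city: Paris}
  Mia Smith: {department: Marketing, city: Lima}

Matches: ["Rosa Taylor", "Sam Wilson"]

["Rosa Taylor", "Sam Wilson"]


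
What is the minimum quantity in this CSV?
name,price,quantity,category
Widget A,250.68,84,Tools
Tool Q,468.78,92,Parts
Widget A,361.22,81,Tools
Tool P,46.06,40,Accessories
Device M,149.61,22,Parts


Computing minimum quantity:
Values: [84, 92, 81, 40, 22]
Min = 22

22


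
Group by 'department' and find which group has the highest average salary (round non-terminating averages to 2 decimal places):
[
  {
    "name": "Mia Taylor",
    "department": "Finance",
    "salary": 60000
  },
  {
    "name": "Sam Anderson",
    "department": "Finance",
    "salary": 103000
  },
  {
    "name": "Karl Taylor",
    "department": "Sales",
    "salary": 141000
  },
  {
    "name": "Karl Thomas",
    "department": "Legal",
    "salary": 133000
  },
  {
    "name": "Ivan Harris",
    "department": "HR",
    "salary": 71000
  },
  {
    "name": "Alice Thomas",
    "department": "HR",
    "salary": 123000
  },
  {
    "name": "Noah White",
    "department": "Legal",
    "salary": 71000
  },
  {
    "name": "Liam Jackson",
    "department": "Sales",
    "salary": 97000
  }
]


Group by: department

Groups:
  Finance: 2 people, avg salary = 163000/2 = $81500
  HR: 2 people, avg salary = 194000/2 = $97000
  Legal: 2 people, avg salary = 204000/2 = $102000
  Sales: 2 people, avg salary = 238000/2 = $119000

Highest average salary: Sales ($119000)

Sales ($119000)


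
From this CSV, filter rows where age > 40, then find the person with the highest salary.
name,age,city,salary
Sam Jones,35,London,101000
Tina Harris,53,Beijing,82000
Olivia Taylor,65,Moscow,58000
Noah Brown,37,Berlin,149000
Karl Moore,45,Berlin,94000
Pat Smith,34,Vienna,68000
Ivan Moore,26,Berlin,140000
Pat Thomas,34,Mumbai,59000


Filter: age > 40
Sort by: salary (descending)

Filtered records (3):
  Karl Moore, age 45, salary $94000
  Tina Harris, age 53, salary $82000
  Olivia Taylor, age 65, salary $58000

Highest salary: Karl Moore ($94000)

Karl Moore


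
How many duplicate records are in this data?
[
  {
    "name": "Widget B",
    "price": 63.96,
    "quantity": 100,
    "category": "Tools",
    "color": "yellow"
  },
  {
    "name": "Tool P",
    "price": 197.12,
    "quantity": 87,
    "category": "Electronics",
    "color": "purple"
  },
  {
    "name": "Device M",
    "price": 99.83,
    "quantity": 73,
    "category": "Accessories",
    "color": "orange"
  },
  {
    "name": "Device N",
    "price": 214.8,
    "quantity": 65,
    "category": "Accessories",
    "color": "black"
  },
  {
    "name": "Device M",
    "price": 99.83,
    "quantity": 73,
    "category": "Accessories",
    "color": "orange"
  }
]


Checking 5 records for duplicates:

  Row 1: Widget B ($63.96, qty 100)
  Row 2: Tool P ($197.12, qty 87)
  Row 3: Device M ($99.83, qty 73)
  Row 4: Device N ($214.8, qty 65)
  Row 5: Device M ($99.83, qty 73) <-- DUPLICATE

Duplicates found: 1
Unique records: 4

1 duplicates, 4 unique


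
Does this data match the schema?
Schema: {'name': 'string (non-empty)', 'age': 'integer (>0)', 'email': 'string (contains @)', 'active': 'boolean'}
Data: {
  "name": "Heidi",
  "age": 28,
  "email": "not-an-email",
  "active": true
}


Validating each field against schema:
  name: OK (non-empty string)
  age: OK (positive integer)
  email: FAIL ("not-an-email" does not contain @)
  active: OK (boolean)

Result: INVALID (1 error: email)

INVALID (1 error: email)


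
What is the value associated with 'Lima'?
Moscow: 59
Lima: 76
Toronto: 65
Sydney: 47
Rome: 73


Looking up key 'Lima'
Value: 76

76


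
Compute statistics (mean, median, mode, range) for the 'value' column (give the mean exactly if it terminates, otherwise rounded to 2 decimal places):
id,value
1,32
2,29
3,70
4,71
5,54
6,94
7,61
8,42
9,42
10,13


Data: [32, 29, 70, 71, 54, 94, 61, 42, 42, 13]
Count: 10
Sum: 508
Mean: 508/10 = 50.8
Sorted: [13, 29, 32, 42, 42, 54, 61, 70, 71, 94]
Median: 48.0
Mode: 42 (2 times)
Range: 94 - 13 = 81
Min: 13, Max: 94

mean=50.8, median=48.0, mode=42, range=81


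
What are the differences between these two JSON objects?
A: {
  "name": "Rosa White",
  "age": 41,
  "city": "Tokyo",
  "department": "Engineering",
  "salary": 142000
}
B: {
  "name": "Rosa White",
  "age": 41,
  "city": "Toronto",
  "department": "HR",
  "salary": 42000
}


Comparing each field (in key order):
  name: same
  age: same
  city: DIFFERENT
  department: DIFFERENT
  salary: DIFFERENT
Differences:
  city: Tokyo -> Toronto
  department: Engineering -> HR
  salary: 142000 -> 42000

3 field(s) changed

3 changes: city, department, salary


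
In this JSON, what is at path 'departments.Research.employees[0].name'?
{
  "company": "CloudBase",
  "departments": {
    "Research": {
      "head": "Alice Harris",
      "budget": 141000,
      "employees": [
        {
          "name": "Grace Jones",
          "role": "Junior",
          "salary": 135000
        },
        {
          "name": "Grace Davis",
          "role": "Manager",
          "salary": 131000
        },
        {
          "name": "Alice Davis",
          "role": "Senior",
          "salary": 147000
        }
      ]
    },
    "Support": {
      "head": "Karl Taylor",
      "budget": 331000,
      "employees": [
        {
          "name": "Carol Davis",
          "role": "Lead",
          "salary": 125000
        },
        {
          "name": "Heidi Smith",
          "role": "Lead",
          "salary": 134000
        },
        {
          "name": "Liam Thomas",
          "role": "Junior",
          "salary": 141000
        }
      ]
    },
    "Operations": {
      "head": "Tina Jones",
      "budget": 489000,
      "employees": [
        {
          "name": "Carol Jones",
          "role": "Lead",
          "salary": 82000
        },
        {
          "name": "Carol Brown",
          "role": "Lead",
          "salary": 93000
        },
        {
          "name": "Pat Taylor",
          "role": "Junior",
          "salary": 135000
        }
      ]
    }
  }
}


Path: departments.Research.employees[0].name

Navigate:
  -> departments
  -> Research
  -> employees[0].name = 'Grace Jones'

Grace Jones


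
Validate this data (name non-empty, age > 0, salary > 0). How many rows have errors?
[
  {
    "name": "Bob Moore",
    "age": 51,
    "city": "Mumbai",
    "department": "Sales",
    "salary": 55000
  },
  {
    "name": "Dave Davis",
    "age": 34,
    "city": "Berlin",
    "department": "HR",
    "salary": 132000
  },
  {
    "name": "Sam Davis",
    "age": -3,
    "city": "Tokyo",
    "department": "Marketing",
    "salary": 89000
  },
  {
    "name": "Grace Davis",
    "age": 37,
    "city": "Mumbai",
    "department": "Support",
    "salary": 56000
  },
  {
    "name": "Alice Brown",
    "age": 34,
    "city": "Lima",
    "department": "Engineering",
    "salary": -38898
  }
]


Validating 5 records:
Rules: name non-empty, age > 0, salary > 0

  Row 1 (Bob Moore): OK
  Row 2 (Dave Davis): OK
  Row 3 (Sam Davis): negative age: -3
  Row 4 (Grace Davis): OK
  Row 5 (Alice Brown): negative salary: -38898

Total errors: 2

2 errors


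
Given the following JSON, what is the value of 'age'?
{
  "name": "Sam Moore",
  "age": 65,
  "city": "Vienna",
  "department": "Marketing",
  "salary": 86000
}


Looking up field 'age'
Value: 65

65


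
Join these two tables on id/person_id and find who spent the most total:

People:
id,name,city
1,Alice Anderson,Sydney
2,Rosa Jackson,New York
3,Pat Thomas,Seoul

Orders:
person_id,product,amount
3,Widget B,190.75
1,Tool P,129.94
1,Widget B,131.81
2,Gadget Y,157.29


Join on: people.id = orders.person_id

Joined rows:
  Pat Thomas (Seoul) bought Widget B for $190.75
  Alice Anderson (Sydney) bought Tool P for $129.94
  Alice Anderson (Sydney) bought Widget B for $131.81
  Rosa Jackson (New York) bought Gadget Y for $157.29

Total per person:
  Alice Anderson: $261.75
  Pat Thomas: $190.75
  Rosa Jackson: $157.29

Top spender: Alice Anderson ($261.75)

Alice Anderson ($261.75)


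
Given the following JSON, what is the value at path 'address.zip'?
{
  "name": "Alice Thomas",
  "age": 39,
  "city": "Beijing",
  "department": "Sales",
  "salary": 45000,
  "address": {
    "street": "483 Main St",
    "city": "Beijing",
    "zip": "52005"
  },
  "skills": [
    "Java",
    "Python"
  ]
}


Query: address.zip
Path: address -> zip
Value: 52005

52005


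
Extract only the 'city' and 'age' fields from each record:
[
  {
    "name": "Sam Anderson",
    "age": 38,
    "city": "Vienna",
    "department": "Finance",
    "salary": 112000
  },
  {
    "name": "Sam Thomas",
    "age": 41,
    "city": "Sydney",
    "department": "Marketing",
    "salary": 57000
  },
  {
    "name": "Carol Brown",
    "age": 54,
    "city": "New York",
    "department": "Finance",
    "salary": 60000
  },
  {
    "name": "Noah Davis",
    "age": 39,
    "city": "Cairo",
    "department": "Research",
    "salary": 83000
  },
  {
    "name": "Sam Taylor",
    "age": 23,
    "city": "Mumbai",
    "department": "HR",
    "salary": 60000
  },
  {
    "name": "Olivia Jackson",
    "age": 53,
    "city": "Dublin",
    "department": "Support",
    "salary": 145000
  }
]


Original: 6 records with fields: name, age, city, department, salary
Keep: ['city', 'age']
Drop: ['name', 'department', 'salary']
Result: 6 records, 2 fields each

[
  {
    "city": "Vienna",
    "age": 38
  },
  {
    "city": "Sydney",
    "age": 41
  },
  {
    "city": "New York",
    "age": 54
  },
  {
    "city": "Cairo",
    "age": 39
  },
  {
    "city": "Mumbai",
    "age": 23
  },
  {
    "city": "Dublin",
    "age": 53
  }
]


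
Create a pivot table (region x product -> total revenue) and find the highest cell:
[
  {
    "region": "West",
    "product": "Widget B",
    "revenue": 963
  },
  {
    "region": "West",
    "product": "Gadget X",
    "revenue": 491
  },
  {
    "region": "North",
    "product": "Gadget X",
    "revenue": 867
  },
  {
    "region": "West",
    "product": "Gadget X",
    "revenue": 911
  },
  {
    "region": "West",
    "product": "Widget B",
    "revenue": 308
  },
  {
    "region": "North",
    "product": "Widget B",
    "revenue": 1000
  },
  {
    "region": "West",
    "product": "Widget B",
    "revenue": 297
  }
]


Pivot: region (rows) x product (columns) -> total revenue

     Gadget X      Widget B    
North          867          1000  
West          1402          1568  

Highest: West / Widget B = $1568

West / Widget B = $1568


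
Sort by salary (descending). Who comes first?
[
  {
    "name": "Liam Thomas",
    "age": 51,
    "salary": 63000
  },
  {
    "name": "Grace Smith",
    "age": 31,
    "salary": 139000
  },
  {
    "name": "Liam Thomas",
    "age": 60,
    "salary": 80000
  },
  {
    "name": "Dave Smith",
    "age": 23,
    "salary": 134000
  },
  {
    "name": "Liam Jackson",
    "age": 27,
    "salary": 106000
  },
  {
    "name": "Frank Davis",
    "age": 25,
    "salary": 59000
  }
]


Sort by: salary (descending)

Sorted order:
  1. Grace Smith (salary = 139000)
  2. Dave Smith (salary = 134000)
  3. Liam Jackson (salary = 106000)
  4. Liam Thomas (salary = 80000)
  5. Liam Thomas (salary = 63000)
  6. Frank Davis (salary = 59000)

First: Grace Smith

Grace Smith


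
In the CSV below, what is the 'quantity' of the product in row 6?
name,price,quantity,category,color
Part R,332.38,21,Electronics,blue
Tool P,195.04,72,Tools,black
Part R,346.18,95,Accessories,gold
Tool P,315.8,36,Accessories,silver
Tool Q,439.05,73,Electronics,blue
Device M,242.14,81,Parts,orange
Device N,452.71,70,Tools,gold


Query: Row 6 ('Device M'), column 'quantity'
Value: 81

81


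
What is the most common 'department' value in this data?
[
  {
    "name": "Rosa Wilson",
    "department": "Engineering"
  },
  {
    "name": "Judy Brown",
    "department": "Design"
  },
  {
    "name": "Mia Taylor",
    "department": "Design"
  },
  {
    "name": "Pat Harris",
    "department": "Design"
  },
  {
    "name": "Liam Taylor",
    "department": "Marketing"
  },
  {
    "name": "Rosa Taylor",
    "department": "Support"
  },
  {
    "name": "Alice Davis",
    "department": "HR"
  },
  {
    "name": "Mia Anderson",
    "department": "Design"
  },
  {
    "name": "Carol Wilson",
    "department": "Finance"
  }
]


Counting 'department' values across 9 records:

  Design: 4 ####
  Engineering: 1 #
  Marketing: 1 #
  Support: 1 #
  HR: 1 #
  Finance: 1 #

Most common: Design (4 times)

Design (4 times)


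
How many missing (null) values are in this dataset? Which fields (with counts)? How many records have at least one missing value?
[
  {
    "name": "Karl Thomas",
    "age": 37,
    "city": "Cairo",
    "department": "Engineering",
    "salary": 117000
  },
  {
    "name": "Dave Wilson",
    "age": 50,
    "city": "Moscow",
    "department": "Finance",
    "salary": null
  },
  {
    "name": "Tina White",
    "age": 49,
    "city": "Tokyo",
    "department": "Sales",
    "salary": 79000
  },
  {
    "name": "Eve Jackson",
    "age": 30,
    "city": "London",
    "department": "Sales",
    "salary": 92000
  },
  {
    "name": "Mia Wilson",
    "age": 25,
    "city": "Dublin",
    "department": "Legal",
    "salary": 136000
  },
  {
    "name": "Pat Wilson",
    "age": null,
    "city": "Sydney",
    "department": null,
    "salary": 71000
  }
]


Checking for missing (null) values in 6 records:

  Karl Thomas: complete
  Dave Wilson: salary
  Tina White: complete
  Eve Jackson: complete
  Mia Wilson: complete
  Pat Wilson: age, department

Per field:
  name: 0 missing
  age: 1 missing
  city: 0 missing
  department: 1 missing
  salary: 1 missing

Total missing values: 3
Records with any missing: 2

3 missing values (age: 1, department: 1, salary: 1); 2 incomplete records


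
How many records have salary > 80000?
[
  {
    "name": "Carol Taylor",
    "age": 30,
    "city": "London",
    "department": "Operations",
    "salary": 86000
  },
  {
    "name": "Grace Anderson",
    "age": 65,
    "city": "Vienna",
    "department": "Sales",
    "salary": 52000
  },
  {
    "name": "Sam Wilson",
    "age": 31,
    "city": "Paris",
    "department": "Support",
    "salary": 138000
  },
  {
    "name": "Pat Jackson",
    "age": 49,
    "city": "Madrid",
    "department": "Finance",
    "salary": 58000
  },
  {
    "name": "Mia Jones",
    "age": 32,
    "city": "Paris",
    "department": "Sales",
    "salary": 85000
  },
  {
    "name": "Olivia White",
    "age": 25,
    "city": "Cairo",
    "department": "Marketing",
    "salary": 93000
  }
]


Data: 6 records
Condition: salary > 80000

Checking each record:
  Carol Taylor: 86000 MATCH
  Grace Anderson: 52000
  Sam Wilson: 138000 MATCH
  Pat Jackson: 58000
  Mia Jones: 85000 MATCH
  Olivia White: 93000 MATCH

Count: 4

4


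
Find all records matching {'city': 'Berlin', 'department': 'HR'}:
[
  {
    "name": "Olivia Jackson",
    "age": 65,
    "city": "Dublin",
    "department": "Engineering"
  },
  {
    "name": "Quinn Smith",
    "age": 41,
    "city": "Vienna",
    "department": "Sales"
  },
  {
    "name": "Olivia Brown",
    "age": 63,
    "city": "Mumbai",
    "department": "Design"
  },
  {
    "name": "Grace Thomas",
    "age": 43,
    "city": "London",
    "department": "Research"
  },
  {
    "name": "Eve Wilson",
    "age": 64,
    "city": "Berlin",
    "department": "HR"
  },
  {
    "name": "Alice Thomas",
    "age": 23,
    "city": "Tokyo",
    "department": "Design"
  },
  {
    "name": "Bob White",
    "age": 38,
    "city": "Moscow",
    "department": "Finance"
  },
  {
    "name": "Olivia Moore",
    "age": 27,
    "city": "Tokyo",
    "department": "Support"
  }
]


Search criteria: {'city': 'Berlin', 'department': 'HR'}

Checking 8 records:
  Olivia Jackson: {city: Dublin, department: Engineering}
  Quinn Smith: {city: Vienna, department: Sales}
  Olivia Brown: {city: Mumbai, department: Design}
  Grace Thomas: {city: London, department: Research}
  Eve Wilson: {city: Berlin, department: HR} <-- MATCH
  Alice Thomas: {city: Tokyo, department: Design}
  Bob White: {city: Moscow, department: Finance}
  Olivia Moore: {city: Tokyo, department: Support}

Matches: ["Eve Wilson"]

["Eve Wilson"]


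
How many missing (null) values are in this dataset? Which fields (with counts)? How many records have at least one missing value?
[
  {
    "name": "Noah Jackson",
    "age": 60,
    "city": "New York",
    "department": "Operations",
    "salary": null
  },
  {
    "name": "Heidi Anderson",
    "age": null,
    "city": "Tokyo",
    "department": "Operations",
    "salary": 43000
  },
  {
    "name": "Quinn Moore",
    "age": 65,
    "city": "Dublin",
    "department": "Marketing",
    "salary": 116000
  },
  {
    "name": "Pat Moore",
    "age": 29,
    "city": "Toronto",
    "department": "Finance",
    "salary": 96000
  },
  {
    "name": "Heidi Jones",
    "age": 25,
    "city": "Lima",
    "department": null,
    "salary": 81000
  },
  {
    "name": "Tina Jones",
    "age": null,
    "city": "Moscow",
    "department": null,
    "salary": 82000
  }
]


Checking for missing (null) values in 6 records:

  Noah Jackson: salary
  Heidi Anderson: age
  Quinn Moore: complete
  Pat Moore: complete
  Heidi Jones: department
  Tina Jones: age, department

Per field:
  name: 0 missing
  age: 2 missing
  city: 0 missing
  department: 2 missing
  salary: 1 missing

Total missing values: 5
Records with any missing: 4

5 missing values (age: 2, department: 2, salary: 1); 4 incomplete records


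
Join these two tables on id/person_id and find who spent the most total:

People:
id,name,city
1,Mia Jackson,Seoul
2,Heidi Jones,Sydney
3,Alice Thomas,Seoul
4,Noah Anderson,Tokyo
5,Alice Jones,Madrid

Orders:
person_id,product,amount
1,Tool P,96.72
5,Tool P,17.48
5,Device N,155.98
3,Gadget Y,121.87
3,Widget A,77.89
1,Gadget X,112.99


Join on: people.id = orders.person_id

Joined rows:
  Mia Jackson (Seoul) bought Tool P for $96.72
  Alice Jones (Madrid) bought Tool P for $17.48
  Alice Jones (Madrid) bought Device N for $155.98
  Alice Thomas (Seoul) bought Gadget Y for $121.87
  Alice Thomas (Seoul) bought Widget A for $77.89
  Mia Jackson (Seoul) bought Gadget X for $112.99

Total per person:
  Mia Jackson: $209.71
  Alice Thomas: $199.76
  Alice Jones: $173.46

Top spender: Mia Jackson ($209.71)

Mia Jackson ($209.71)


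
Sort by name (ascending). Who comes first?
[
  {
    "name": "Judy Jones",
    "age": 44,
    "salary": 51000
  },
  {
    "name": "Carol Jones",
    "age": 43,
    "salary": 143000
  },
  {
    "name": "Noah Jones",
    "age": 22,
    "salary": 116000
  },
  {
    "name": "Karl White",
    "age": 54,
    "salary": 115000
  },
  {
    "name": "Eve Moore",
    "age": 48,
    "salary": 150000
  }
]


Sort by: name (ascending)

Sorted order:
  1. Carol Jones (name = Carol Jones)
  2. Eve Moore (name = Eve Moore)
  3. Judy Jones (name = Judy Jones)
  4. Karl White (name = Karl White)
  5. Noah Jones (name = Noah Jones)

First: Carol Jones

Carol Jones


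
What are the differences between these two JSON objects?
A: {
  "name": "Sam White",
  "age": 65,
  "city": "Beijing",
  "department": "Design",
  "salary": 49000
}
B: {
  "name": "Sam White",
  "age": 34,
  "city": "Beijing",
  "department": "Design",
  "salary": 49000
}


Comparing each field (in key order):
  name: same
  age: DIFFERENT
  city: same
  department: same
  salary: same
Differences:
  age: 65 -> 34

1 field(s) changed

1 change: age


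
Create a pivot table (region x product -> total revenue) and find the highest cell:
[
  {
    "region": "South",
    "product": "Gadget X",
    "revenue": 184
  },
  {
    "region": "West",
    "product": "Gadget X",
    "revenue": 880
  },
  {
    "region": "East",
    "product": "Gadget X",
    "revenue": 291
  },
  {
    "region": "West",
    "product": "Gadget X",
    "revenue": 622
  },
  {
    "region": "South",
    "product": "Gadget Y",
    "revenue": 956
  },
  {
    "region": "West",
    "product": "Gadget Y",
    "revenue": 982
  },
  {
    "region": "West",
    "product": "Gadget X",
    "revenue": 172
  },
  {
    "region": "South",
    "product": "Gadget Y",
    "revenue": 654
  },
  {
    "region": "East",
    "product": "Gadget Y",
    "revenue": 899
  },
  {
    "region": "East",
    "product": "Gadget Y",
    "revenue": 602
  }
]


Pivot: region (rows) x product (columns) -> total revenue

     Gadget X      Gadget Y    
East           291          1501  
South          184          1610  
West          1674           982  

Highest: West / Gadget X = $1674

West / Gadget X = $1674


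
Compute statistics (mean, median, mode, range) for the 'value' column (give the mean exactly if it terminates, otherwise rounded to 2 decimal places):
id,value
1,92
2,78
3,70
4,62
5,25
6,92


Data: [92, 78, 70, 62, 25, 92]
Count: 6
Sum: 419
Mean: 419/6 ≈ 69.83 (rounded to 2 decimal places)
Sorted: [25, 62, 70, 78, 92, 92]
Median: 74.0
Mode: 92 (2 times)
Range: 92 - 25 = 67
Min: 25, Max: 92

mean≈69.83, median=74.0, mode=92, range=67


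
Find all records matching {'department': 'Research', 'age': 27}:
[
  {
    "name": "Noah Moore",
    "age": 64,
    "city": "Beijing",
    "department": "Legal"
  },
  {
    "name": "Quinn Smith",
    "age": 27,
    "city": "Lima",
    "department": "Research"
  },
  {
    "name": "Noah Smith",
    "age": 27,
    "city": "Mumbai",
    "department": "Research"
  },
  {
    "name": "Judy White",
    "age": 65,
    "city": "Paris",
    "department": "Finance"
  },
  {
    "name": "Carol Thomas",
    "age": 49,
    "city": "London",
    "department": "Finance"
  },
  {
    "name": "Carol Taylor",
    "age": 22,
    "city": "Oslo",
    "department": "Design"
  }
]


Search criteria: {'department': 'Research', 'age': 27}

Checking 6 records:
  Noah Moore: {department: Legal, age: 64}
  Quinn Smith: {department: Research, age: 27} <-- MATCH
  Noah Smith: {department: Research, age: 27} <-- MATCH
  Judy White: {department: Finance, age: 65}
  Carol Thomas: {department: Finance, age: 49}
  Carol Taylor: {department: Design, age: 22}

Matches: ["Quinn Smith", "Noah Smith"]

["Quinn Smith", "Noah Smith"]


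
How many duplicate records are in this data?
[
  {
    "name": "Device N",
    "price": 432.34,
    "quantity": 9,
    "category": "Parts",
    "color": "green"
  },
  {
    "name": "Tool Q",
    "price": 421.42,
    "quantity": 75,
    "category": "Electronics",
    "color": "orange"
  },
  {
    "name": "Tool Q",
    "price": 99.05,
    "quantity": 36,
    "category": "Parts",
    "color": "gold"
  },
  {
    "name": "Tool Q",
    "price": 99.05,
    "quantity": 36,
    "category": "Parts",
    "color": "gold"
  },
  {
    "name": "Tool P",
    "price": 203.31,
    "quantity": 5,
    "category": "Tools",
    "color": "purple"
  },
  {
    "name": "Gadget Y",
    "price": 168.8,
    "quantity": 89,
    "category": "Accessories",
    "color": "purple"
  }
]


Checking 6 records for duplicates:

  Row 1: Device N ($432.34, qty 9)
  Row 2: Tool Q ($421.42, qty 75)
  Row 3: Tool Q ($99.05, qty 36)
  Row 4: Tool Q ($99.05, qty 36) <-- DUPLICATE
  Row 5: Tool P ($203.31, qty 5)
  Row 6: Gadget Y ($168.8, qty 89)

Duplicates found: 1
Unique records: 5

1 duplicates, 5 unique


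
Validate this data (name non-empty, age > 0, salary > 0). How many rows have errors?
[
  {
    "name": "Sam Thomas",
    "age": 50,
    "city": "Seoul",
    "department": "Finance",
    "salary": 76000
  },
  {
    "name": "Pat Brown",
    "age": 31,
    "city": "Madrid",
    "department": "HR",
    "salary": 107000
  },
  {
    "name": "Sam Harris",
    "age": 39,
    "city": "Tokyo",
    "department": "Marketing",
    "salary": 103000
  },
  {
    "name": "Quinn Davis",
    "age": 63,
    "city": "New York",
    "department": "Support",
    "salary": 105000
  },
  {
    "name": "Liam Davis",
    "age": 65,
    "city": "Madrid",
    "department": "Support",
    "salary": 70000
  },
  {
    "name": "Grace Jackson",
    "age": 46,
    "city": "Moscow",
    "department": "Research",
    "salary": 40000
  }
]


Validating 6 records:
Rules: name non-empty, age > 0, salary > 0

  Row 1 (Sam Thomas): OK
  Row 2 (Pat Brown): OK
  Row 3 (Sam Harris): OK
  Row 4 (Quinn Davis): OK
  Row 5 (Liam Davis): OK
  Row 6 (Grace Jackson): OK

Total errors: 0

0 errors


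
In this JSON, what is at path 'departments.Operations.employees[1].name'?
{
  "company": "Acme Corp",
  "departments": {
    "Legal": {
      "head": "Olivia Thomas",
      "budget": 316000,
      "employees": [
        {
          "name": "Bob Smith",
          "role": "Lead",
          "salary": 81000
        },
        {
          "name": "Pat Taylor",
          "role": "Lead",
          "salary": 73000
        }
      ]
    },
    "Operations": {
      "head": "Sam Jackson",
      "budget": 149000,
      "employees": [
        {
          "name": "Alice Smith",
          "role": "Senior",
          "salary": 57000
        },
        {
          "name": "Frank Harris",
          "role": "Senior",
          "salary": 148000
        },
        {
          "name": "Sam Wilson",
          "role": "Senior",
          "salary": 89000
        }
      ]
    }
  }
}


Path: departments.Operations.employees[1].name

Navigate:
  -> departments
  -> Operations
  -> employees[1].name = 'Frank Harris'

Frank Harris
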